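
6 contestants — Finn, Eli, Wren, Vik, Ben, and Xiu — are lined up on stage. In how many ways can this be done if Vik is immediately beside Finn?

Treat {Vik, Finn} as a single unit. There are 5 units to order, and the pair itself can be ordered 2 ways.
So the count is 2·(5)! = 240.

240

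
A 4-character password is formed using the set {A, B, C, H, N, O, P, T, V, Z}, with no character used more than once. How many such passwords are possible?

5040

Choose and order 4 of the 10 symbols: the first character has 10 options, the next 9, then 8, 7.
That product is 10 × 9 × 8 × 7 = 5040.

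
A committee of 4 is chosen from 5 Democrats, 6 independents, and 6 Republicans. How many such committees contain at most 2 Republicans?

Split by how many Republicans are chosen (0 through 2).
Sum: C(6,0)·C(11,4) + C(6,1)·C(11,3) + C(6,2)·C(11,2) = 330 + 990 + 825 = 2145.

2145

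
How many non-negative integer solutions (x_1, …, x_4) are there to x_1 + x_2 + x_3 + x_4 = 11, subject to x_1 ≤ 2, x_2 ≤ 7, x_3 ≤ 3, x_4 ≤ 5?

53

Ignoring the caps, the number of non-negative solutions to x_1+…+x_4 = 11 is C(14,3) = 364.
Subtract solutions that violate a single cap (substitute x_i' = x_i − (cap_i+1)): x_1 ≥ 3 gives C(11,3) = 165; x_2 ≥ 8 gives C(6,3) = 20; x_3 ≥ 4 gives C(10,3) = 120; x_4 ≥ 6 gives C(8,3) = 56. Together 361.
Add back pairs where two caps are both exceeded: 1 + 35 + 10 + 0 + 0 + 4 = 50.
By inclusion–exclusion the count is 364 − 361 + 50 = 53.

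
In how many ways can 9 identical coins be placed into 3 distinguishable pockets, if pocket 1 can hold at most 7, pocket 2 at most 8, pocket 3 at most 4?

Without the upper bounds there are C(11,2) = 55 ways to split 9 among 3 pockets.
Subtract solutions that violate a single cap (substitute x_i' = x_i − (cap_i+1)): x_1 ≥ 8 gives C(3,2) = 3; x_2 ≥ 9 gives C(2,2) = 1; x_3 ≥ 5 gives C(6,2) = 15. Together 19.
No two caps can be exceeded simultaneously, so the pair terms are all 0.
By inclusion–exclusion the count is 55 − 19 + 0 = 36.

36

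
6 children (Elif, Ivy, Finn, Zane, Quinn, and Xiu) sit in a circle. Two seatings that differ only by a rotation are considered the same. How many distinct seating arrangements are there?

Seat Elif anywhere (absorbing the rotational symmetry), then permute the other 5: (5)! = 120.

120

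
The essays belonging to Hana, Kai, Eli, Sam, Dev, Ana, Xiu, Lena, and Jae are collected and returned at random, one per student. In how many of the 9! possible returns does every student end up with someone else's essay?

133496

Count assignments avoiding every fixed point. For any j of the 9 students fixed to their own essay, the other 9−j can be arranged in (9−j)! ways.
By inclusion–exclusion this is Σ_{j=0}^{9} (−1)^j C(9,j)·(9−j)!.
Computing: 362880 − 362880 + 181440 − 60480 + 15120 − 3024 + 504 − 72 + 9 − 1 = 133496.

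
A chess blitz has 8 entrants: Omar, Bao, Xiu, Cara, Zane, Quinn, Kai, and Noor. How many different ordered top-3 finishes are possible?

This is an ordered selection of 3 from 8: P(8,3).
That gives 8 × 7 × 6 = 336.

336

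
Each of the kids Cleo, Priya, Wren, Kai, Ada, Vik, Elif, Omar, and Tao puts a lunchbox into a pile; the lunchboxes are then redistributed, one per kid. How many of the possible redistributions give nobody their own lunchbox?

133496

Let Aᵢ be the assignments in which kid i gets their own lunchbox. We want the size of the complement of A₁∪…∪A_9.
By inclusion–exclusion this is Σ_{j=0}^{9} (−1)^j C(9,j)·(9−j)!.
Computing: 362880 − 362880 + 181440 − 60480 + 15120 − 3024 + 504 − 72 + 9 − 1 = 133496.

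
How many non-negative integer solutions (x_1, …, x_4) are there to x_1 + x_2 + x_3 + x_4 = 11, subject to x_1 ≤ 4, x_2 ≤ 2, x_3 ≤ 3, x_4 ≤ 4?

10

Ignoring the caps, the number of non-negative solutions to x_1+…+x_4 = 11 is C(14,3) = 364.
Subtract solutions that violate a single cap (substitute x_i' = x_i − (cap_i+1)): x_1 ≥ 5 gives C(9,3) = 84; x_2 ≥ 3 gives C(11,3) = 165; x_3 ≥ 4 gives C(10,3) = 120; x_4 ≥ 5 gives C(9,3) = 84. Together 453.
Add back pairs where two caps are both exceeded: 20 + 10 + 4 + 35 + 20 + 10 = 99.
By inclusion–exclusion the count is 364 − 453 + 99 = 10.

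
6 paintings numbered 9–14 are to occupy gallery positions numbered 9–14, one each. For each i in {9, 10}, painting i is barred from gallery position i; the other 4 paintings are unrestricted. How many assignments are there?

504

Let Aᵢ (for i ∈ {9, 10}) be the placements that put painting i in its forbidden gallery position. Any j of these fix j positions, leaving (6−j)! ways to fill the rest, and there are C(2,j) ways to pick which j.
By inclusion–exclusion, the number of valid placements is Σ_{j=0}^{2} (−1)^j C(2,j)·(6−j)!.
Computing: 720 − 240 + 24 = 504.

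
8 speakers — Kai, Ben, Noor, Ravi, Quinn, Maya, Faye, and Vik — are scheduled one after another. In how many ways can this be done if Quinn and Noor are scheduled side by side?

Treat {Quinn, Noor} as a single unit. There are 7 units to order, and the pair itself can be ordered 2 ways.
That gives 2 × 7! = 2 × 5040 = 10080.

10080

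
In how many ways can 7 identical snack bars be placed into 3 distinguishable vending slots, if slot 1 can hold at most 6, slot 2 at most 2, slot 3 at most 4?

14

By stars and bars, unrestricted non-negative solutions to x_1+…+x_3 = 7 number C(7+2,2) = 36.
Subtract solutions that violate a single cap (substitute x_i' = x_i − (cap_i+1)): x_1 ≥ 7 gives C(2,2) = 1; x_2 ≥ 3 gives C(6,2) = 15; x_3 ≥ 5 gives C(4,2) = 6. Together 22.
No two caps can be exceeded simultaneously, so the pair terms are all 0.
By inclusion–exclusion the count is 36 − 22 + 0 = 14.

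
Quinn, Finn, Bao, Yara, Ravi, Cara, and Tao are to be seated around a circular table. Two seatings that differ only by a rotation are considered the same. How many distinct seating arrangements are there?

720

Around a circle, 7 distinct people have 7!/7 = (6)! = 720 rotationally distinct seatings.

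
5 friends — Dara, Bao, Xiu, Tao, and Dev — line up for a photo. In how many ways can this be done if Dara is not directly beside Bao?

There are 5! = 120 arrangements in all. If Dara and Bao are adjacent, merging them into one block gives 2·(4)! = 48 arrangements.
So 120 − 48 = 72 arrangements keep them apart.

72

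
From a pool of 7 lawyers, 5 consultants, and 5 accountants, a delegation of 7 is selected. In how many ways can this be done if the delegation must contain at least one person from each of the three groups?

17745

Unrestricted: C(17,7) = 19448 ways to pick any 7 of the 17.
Subtract selections that omit an entire group: no lawyers → C(10,7) = 120; no consultants → C(12,7) = 792; no accountants → C(12,7) = 792.
Add back selections omitting two groups (i.e. drawn from a single group): C(7,7) + C(5,7) + C(5,7) = 1.
By inclusion–exclusion: 19448 − 1704 + 1 = 17745.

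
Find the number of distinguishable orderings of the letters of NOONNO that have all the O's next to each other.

Treat the 3 copies of O as a single block. The multiset to arrange is then {OOO, N, N, N}, 4 items in all.
That gives (4)!/(3!) = 4 arrangements.

4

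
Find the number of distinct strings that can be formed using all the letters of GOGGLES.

840

Letter multiplicities in GOGGLES: E×1, G×3, L×1, O×1, S×1.
Dividing 7! = 5040 by 3! = 6 for the repeated letters gives 840.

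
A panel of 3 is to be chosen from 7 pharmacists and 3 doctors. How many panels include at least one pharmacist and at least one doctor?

84

Unrestricted: C(10,3) = 120 ways to pick any 3 of the 10.
Selections missing a whole group: no pharmacists → C(3,3) = 1; no doctors → C(7,3) = 35.
Both groups omitted at once is impossible, so 120 − 36 = 84.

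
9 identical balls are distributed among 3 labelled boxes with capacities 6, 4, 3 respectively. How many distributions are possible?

14

By stars and bars, unrestricted non-negative solutions to x_1+…+x_3 = 9 number C(9+2,2) = 55.
Subtract solutions that violate a single cap (substitute x_i' = x_i − (cap_i+1)): x_1 ≥ 7 gives C(4,2) = 6; x_2 ≥ 5 gives C(6,2) = 15; x_3 ≥ 4 gives C(7,2) = 21. Together 42.
Add back pairs where two caps are both exceeded: 0 + 0 + 1 = 1.
By inclusion–exclusion the count is 55 − 42 + 1 = 14.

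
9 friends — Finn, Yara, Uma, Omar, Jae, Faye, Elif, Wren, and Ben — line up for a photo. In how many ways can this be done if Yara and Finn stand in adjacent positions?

Place the 7 others and the Yara-Finn pair as 8 objects in a line; the pair has 2 internal arrangements.
That gives 2 × 8! = 2 × 40320 = 80640.

80640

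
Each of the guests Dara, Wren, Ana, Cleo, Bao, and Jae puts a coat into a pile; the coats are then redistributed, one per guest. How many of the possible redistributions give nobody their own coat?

Count assignments avoiding every fixed point. For any j of the 6 guests fixed to their own coat, the other 6−j can be arranged in (6−j)! ways.
By inclusion–exclusion this is Σ_{j=0}^{6} (−1)^j C(6,j)·(6−j)!.
Computing: 720 − 720 + 360 − 120 + 30 − 6 + 1 = 265.

265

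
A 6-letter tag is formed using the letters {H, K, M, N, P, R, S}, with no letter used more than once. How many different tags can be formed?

5040

Choose and order 6 of the 7 symbols: the first letter has 7 options, the next 6, and so on down to 2.
7 × 6 × 5 × 4 × 3 × 2 = 5040.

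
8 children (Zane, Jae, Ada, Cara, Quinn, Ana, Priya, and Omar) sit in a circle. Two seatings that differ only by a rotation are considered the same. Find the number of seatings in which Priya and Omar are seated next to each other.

Glue Priya and Omar into a block (2 internal orders). Seating 7 units around a circle gives (6)! arrangements.
So 2 × (6)! = 2 × 720 = 1440.

1440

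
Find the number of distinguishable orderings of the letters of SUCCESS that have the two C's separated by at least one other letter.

300

Total arrangements of SUCCESS: 7!/(3!·2!) = 420.
Arrangements with the C's together: treat CC as one letter, giving (6)!/(3!) = 120.
Subtracting, 420 − 120 = 300 arrangements keep the C's apart.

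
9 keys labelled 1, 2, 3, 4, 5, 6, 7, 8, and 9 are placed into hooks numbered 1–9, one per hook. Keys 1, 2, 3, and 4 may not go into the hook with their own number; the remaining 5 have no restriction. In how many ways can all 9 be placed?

Let Aᵢ (for 1 ≤ i ≤ 4) be the placements that put key i in its forbidden hook. Any j of these fix j positions, leaving (9−j)! ways to fill the rest, and there are C(4,j) ways to pick which j.
By inclusion–exclusion, the number of valid placements is Σ_{j=0}^{4} (−1)^j C(4,j)·(9−j)!.
Computing: 362880 − 161280 + 30240 − 2880 + 120 = 229080.

229080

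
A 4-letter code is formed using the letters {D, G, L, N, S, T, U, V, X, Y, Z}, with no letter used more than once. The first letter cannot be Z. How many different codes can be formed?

7200

The first letter has 11−1 = 10 choices (anything except Z).
The remaining 3 letters are filled from the other 10 symbols without repetition: 10 × 9 × 8 = 720.
Total: 10 × 720 = 7200.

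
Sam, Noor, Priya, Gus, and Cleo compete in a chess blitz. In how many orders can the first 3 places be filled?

60

This is an ordered selection of 3 from 5: P(5,3).
That gives 5 × 4 × 3 = 60.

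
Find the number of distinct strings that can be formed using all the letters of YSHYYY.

YSHYYY has 6 letters with Y appearing 4 times.
So there are 6! / (4!) = 30 distinguishable arrangements.

30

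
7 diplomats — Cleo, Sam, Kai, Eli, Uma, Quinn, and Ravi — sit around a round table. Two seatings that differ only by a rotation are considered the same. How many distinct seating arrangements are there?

720

Fix one person's seat to break rotational symmetry; the remaining 6 people can be arranged in (6)! = 720 ways.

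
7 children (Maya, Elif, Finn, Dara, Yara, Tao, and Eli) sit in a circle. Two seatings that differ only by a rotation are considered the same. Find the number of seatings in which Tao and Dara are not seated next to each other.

Without the restriction there are (6)! = 720 seatings.
Those with Tao next to Dara: fuse the pair into one unit and seat 6 units around a circle — 2·(5)! = 240.
Subtracting, 720 − 240 = 480.

480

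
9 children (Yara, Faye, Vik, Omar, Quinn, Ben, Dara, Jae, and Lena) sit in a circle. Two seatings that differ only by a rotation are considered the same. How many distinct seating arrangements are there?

Fix one person's seat to break rotational symmetry; the remaining 8 people can be arranged in (8)! = 40320 ways.

40320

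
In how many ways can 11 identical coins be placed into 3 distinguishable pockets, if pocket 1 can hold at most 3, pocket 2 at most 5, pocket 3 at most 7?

14

Without the upper bounds there are C(13,2) = 78 ways to split 11 among 3 pockets.
Subtract solutions that violate a single cap (substitute x_i' = x_i − (cap_i+1)): x_1 ≥ 4 gives C(9,2) = 36; x_2 ≥ 6 gives C(7,2) = 21; x_3 ≥ 8 gives C(5,2) = 10. Together 67.
Add back pairs where two caps are both exceeded: 3 + 0 + 0 = 3.
By inclusion–exclusion the count is 78 − 67 + 3 = 14.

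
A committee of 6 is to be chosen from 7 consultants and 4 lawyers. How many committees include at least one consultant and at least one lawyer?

Total 6-person selections from all 11: C(11,6) = 462.
Subtract selections that omit an entire group: no consultants → C(4,6) = 0; no lawyers → C(7,6) = 7.
Both groups omitted at once is impossible, so 462 − 7 = 455.

455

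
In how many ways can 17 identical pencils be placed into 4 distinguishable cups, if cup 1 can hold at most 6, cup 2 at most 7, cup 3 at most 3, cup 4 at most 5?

34

Ignoring the caps, the number of non-negative solutions to x_1+…+x_4 = 17 is C(20,3) = 1140.
Subtract solutions that violate a single cap (substitute x_i' = x_i − (cap_i+1)): x_1 ≥ 7 gives C(13,3) = 286; x_2 ≥ 8 gives C(12,3) = 220; x_3 ≥ 4 gives C(16,3) = 560; x_4 ≥ 6 gives C(14,3) = 364. Together 1430.
Add back pairs where two caps are both exceeded: 10 + 84 + 35 + 56 + 20 + 120 = 325.
Subtract triples: 0 + 0 + 1 + 0 = 1.
By inclusion–exclusion the count is 1140 − 1430 + 325 − 1 = 34.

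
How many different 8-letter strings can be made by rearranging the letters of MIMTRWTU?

The 8 letters of MIMTRWTU have repeats: M appearing twice and T appearing twice.
So there are 8! / (2!·2!) = 10080 distinguishable arrangements.

10080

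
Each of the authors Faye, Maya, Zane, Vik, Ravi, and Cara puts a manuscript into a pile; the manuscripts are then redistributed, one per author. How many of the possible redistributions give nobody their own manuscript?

Let Aᵢ be the assignments in which author i gets their own manuscript. We want the size of the complement of A₁∪…∪A_6.
By inclusion–exclusion this is Σ_{j=0}^{6} (−1)^j C(6,j)·(6−j)!.
Computing: 720 − 720 + 360 − 120 + 30 − 6 + 1 = 265.

265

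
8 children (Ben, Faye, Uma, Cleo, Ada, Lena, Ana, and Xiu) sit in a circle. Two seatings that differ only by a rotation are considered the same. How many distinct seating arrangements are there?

Seat Ben anywhere (absorbing the rotational symmetry), then permute the other 7: (7)! = 5040.

5040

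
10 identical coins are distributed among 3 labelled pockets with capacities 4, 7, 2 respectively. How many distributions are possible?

By stars and bars, unrestricted non-negative solutions to x_1+…+x_3 = 10 number C(10+2,2) = 66.
Subtract solutions that violate a single cap (substitute x_i' = x_i − (cap_i+1)): x_1 ≥ 5 gives C(7,2) = 21; x_2 ≥ 8 gives C(4,2) = 6; x_3 ≥ 3 gives C(9,2) = 36. Together 63.
Add back pairs where two caps are both exceeded: 0 + 6 + 0 = 6.
By inclusion–exclusion the count is 66 − 63 + 6 = 9.

9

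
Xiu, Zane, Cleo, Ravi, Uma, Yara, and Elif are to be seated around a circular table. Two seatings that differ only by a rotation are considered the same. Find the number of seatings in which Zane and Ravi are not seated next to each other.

Without the restriction there are (6)! = 720 seatings.
Those with Zane next to Ravi: fuse the pair into one unit and seat 6 units around a circle — 2·(5)! = 240.
Subtracting, 720 − 240 = 480.

480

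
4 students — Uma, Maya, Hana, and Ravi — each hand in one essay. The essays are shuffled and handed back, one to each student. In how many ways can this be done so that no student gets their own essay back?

9

Count assignments avoiding every fixed point. For any j of the 4 students fixed to their own essay, the other 4−j can be arranged in (4−j)! ways.
By inclusion–exclusion this is Σ_{j=0}^{4} (−1)^j C(4,j)·(4−j)!.
Computing: 24 − 24 + 12 − 4 + 1 = 9.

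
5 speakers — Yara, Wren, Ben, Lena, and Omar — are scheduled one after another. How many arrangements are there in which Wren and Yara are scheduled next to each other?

48

Treat {Wren, Yara} as a single unit. There are 4 units to order, and the pair itself can be ordered 2 ways.
That gives 2 × 4! = 2 × 24 = 48.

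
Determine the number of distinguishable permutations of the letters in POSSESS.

Letter multiplicities in POSSESS: E×1, O×1, P×1, S×4.
So there are 7! / (4!) = 210 distinguishable arrangements.

210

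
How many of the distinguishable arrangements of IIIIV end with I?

With the last slot taken by I, it remains to arrange the other 4 letters (IIIV).
Those 4 letters have I appearing 3 times, giving (4)!/(3!) = 4.

4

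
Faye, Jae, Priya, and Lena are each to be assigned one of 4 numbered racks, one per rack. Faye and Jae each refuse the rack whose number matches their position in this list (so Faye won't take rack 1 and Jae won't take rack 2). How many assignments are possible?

Let Aᵢ (for i ∈ {1, 2}) be the placements that put person i in their forbidden rack. Any j of these fix j positions, leaving (4−j)! ways to fill the rest, and there are C(2,j) ways to pick which j.
By inclusion–exclusion, the number of valid placements is Σ_{j=0}^{2} (−1)^j C(2,j)·(4−j)!.
Computing: 24 − 12 + 2 = 14.

14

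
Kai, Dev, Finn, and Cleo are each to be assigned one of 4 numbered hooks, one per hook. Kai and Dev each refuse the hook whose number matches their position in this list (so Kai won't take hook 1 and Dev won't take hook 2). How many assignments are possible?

Let Aᵢ (for i ∈ {1, 2}) be the placements that put person i in their forbidden hook. Any j of these fix j positions, leaving (4−j)! ways to fill the rest, and there are C(2,j) ways to pick which j.
By inclusion–exclusion, the number of valid placements is Σ_{j=0}^{2} (−1)^j C(2,j)·(4−j)!.
Computing: 24 − 12 + 2 = 14.

14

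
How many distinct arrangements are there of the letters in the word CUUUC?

10

Letter multiplicities in CUUUC: C×2, U×3.
Dividing 5! = 120 by 3!·2! = 12 for the repeated letters gives 10.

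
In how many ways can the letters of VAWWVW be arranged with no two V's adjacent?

There are 6!/(3!·2!) = 60 arrangements of VAWWVW in total.
Arrangements with the V's together: treat VV as one letter, giving (5)!/(3!) = 20.
Subtracting, 60 − 20 = 40 arrangements keep the V's apart.

40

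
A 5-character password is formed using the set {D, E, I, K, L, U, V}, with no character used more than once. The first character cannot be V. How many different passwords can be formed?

The first character has 7−1 = 6 choices (anything except V).
The remaining 4 characters are filled from the other 6 symbols without repetition: 6 × 5 × 4 × 3 = 360.
Total: 6 × 360 = 2160.

2160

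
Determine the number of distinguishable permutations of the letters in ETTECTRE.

1120

Letter multiplicities in ETTECTRE: C×1, E×3, R×1, T×3.
So there are 8! / (3!·3!) = 1120 distinguishable arrangements.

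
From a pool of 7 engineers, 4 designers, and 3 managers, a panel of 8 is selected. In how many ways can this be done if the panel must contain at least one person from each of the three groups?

2793

Unrestricted: C(14,8) = 3003 ways to pick any 8 of the 14.
Subtract selections that omit an entire group: no engineers → C(7,8) = 0; no designers → C(10,8) = 45; no managers → C(11,8) = 165.
Add back selections omitting two groups (i.e. drawn from a single group): C(7,8) + C(4,8) + C(3,8) = 0.
By inclusion–exclusion: 3003 − 210 + 0 = 2793.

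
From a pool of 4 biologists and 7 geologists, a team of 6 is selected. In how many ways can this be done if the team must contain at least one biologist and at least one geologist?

455

Total 6-person selections from all 11: C(11,6) = 462.
Subtract selections that omit an entire group: no biologists → C(7,6) = 7; no geologists → C(4,6) = 0.
Both groups omitted at once is impossible, so 462 − 7 = 455.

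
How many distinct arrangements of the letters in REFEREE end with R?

Fix R in the last position and arrange the remaining 6 letters.
Those 6 letters have E appearing 4 times, giving (6)!/(4!) = 30.

30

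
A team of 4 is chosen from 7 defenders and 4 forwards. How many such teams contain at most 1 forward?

Split by how many forwards are chosen (0 through 1).
Sum: C(4,0)·C(7,4) + C(4,1)·C(7,3) = 35 + 140 = 175.

175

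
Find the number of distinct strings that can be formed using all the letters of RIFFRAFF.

840

Letter multiplicities in RIFFRAFF: A×1, F×4, I×1, R×2.
The number of distinct arrangements is 8!/(4!·2!) = 40320/48 = 840.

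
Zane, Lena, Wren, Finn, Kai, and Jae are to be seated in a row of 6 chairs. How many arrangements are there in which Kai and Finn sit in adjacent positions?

Glue Kai and Finn into one block (2 internal orders), leaving 5 units to arrange in a row.
That gives 2 × 5! = 2 × 120 = 240.

240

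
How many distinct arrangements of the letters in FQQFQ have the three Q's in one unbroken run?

Treat the 3 copies of Q as a single block. The multiset to arrange is then {QQQ, F, F}, 3 items in all.
That gives (3)!/(2!) = 3 arrangements.

3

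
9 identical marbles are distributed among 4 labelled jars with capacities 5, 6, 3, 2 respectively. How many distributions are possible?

Without the upper bounds there are C(12,3) = 220 ways to split 9 among 4 jars.
Subtract solutions that violate a single cap (substitute x_i' = x_i − (cap_i+1)): x_1 ≥ 6 gives C(6,3) = 20; x_2 ≥ 7 gives C(5,3) = 10; x_3 ≥ 4 gives C(8,3) = 56; x_4 ≥ 3 gives C(9,3) = 84. Together 170.
Add back pairs where two caps are both exceeded: 0 + 0 + 1 + 0 + 0 + 10 = 11.
By inclusion–exclusion the count is 220 − 170 + 11 = 61.

61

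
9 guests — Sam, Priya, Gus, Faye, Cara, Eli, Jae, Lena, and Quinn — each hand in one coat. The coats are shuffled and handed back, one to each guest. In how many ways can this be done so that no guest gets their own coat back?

This is the derangement count D_9: permutations of 9 items with no fixed point.
By inclusion–exclusion this is Σ_{j=0}^{9} (−1)^j C(9,j)·(9−j)!.
Computing: 362880 − 362880 + 181440 − 60480 + 15120 − 3024 + 504 − 72 + 9 − 1 = 133496.

133496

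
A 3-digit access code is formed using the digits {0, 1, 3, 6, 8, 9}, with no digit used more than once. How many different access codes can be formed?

120

With no repetition, fill the 3 digits in order: 6 choices, then 5, down to 4.
6 × 5 × 4 = 120.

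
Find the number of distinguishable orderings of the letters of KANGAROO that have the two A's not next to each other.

7560

There are 8!/(2!·2!) = 10080 arrangements of KANGAROO in total.
If the two A's are adjacent, glue them into one block, leaving 7 items to arrange: (7)!/(2!) = 2520 ways.
Subtracting, 10080 − 2520 = 7560 arrangements keep the A's apart.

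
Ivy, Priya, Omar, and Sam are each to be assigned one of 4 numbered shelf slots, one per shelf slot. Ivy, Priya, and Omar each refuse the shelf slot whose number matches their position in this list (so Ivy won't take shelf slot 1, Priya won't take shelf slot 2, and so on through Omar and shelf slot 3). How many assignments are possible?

11

Let Aᵢ (for i ∈ {1, 2, 3}) be the placements that put person i in their forbidden shelf slot. Any j of these fix j positions, leaving (4−j)! ways to fill the rest, and there are C(3,j) ways to pick which j.
By inclusion–exclusion, the number of valid placements is Σ_{j=0}^{3} (−1)^j C(3,j)·(4−j)!.
Computing: 24 − 18 + 6 − 1 = 11.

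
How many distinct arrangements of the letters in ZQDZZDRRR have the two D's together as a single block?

Treat the 2 copies of D as a single block. The multiset to arrange is then {DD, Q, R, R, R, Z, Z, Z}, 8 items in all.
That gives (8)!/(3!·3!) = 1120 arrangements.

1120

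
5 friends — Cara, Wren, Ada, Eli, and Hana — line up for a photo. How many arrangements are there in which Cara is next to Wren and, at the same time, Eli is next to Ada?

Treat {Cara,Wren} as one block (2 orders) and {Eli,Ada} as another (2 orders).
That leaves 3 units to arrange: 2 × 2 × 3! = 4 × 6 = 24.

24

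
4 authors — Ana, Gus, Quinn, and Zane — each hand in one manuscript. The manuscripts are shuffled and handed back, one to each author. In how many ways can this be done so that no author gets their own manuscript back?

This is the derangement count D_4: permutations of 4 items with no fixed point.
By inclusion–exclusion this is Σ_{j=0}^{4} (−1)^j C(4,j)·(4−j)!.
Computing: 24 − 24 + 12 − 4 + 1 = 9.

9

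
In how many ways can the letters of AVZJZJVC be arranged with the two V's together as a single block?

Treat the 2 copies of V as a single block. The multiset to arrange is then {VV, A, C, J, J, Z, Z}, 7 items in all.
That gives (7)!/(2!·2!) = 1260 arrangements.

1260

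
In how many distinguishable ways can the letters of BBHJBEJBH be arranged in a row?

The 9 letters of BBHJBEJBH have repeats: B appearing 4 times, H appearing twice, and J appearing twice.
Dividing 9! = 362880 by 4!·2!·2! = 96 for the repeated letters gives 3780.

3780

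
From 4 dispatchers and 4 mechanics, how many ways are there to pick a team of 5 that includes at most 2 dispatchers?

Split by how many dispatchers are chosen (0 through 2).
Sum: C(4,0)·C(4,5) + C(4,1)·C(4,4) + C(4,2)·C(4,3) = 0 + 4 + 24 = 28.

28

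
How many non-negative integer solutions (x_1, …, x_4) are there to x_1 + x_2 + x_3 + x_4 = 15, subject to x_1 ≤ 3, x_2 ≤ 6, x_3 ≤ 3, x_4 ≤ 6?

20

Without the upper bounds there are C(18,3) = 816 ways to split 15 among 4 variables.
Subtract solutions that violate a single cap (substitute x_i' = x_i − (cap_i+1)): x_1 ≥ 4 gives C(14,3) = 364; x_2 ≥ 7 gives C(11,3) = 165; x_3 ≥ 4 gives C(14,3) = 364; x_4 ≥ 7 gives C(11,3) = 165. Together 1058.
Add back pairs where two caps are both exceeded: 35 + 120 + 35 + 35 + 4 + 35 = 264.
Subtract triples: 1 + 0 + 1 + 0 = 2.
By inclusion–exclusion the count is 816 − 1058 + 264 − 2 = 20.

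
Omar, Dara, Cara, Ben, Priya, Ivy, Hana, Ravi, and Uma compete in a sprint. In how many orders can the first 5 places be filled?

15120

This is an ordered selection of 5 from 9: P(9,5).
That gives 9 × 8 × 7 × 6 × 5 = 15120.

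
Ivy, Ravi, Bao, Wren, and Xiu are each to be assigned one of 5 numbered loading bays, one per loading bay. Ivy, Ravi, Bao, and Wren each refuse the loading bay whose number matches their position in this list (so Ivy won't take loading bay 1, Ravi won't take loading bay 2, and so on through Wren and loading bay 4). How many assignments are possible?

53

Let Aᵢ (for 1 ≤ i ≤ 4) be the placements that put person i in their forbidden loading bay. Any j of these fix j positions, leaving (5−j)! ways to fill the rest, and there are C(4,j) ways to pick which j.
By inclusion–exclusion, the number of valid placements is Σ_{j=0}^{4} (−1)^j C(4,j)·(5−j)!.
Computing: 120 − 96 + 36 − 8 + 1 = 53.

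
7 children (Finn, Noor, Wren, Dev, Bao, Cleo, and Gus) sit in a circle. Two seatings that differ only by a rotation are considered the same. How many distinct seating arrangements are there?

Fix one person's seat to break rotational symmetry; the remaining 6 people can be arranged in (6)! = 720 ways.

720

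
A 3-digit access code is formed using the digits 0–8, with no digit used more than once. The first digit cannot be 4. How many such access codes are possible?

448

The first digit has 9−1 = 8 choices (anything except 4).
The remaining 2 digits are filled from the other 8 symbols without repetition: 8 × 7 = 56.
Total: 8 × 56 = 448.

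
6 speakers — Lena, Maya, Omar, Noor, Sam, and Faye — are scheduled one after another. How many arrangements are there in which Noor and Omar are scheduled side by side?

240

Treat {Noor, Omar} as a single unit. There are 5 units to order, and the pair itself can be ordered 2 ways.
That gives 2 × 5! = 2 × 120 = 240.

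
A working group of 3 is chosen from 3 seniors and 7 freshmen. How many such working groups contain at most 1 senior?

98

Split by how many seniors are chosen (0 through 1).
Sum: C(3,0)·C(7,3) + C(3,1)·C(7,2) = 35 + 63 = 98.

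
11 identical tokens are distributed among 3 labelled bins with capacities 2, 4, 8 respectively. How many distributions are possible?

9

Ignoring the caps, the number of non-negative solutions to x_1+…+x_3 = 11 is C(13,2) = 78.
Subtract solutions that violate a single cap (substitute x_i' = x_i − (cap_i+1)): x_1 ≥ 3 gives C(10,2) = 45; x_2 ≥ 5 gives C(8,2) = 28; x_3 ≥ 9 gives C(4,2) = 6. Together 79.
Add back pairs where two caps are both exceeded: 10 + 0 + 0 = 10.
By inclusion–exclusion the count is 78 − 79 + 10 = 9.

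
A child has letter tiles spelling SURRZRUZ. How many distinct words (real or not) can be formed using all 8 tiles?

1680

The 8 letters of SURRZRUZ have repeats: R appearing 3 times, U appearing twice, and Z appearing twice.
So there are 8! / (3!·2!·2!) = 1680 distinguishable arrangements.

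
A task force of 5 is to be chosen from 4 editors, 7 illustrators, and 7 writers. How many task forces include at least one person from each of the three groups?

With no constraint there are C(18,5) = 8568 possible selections.
Selections missing a whole group: no editors → C(14,5) = 2002; no illustrators → C(11,5) = 462; no writers → C(11,5) = 462.
Add back selections omitting two groups (i.e. drawn from a single group): C(4,5) + C(7,5) + C(7,5) = 42.
By inclusion–exclusion: 8568 − 2926 + 42 = 5684.

5684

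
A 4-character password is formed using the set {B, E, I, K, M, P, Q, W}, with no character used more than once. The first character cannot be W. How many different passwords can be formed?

1470

The first character has 8−1 = 7 choices (anything except W).
The remaining 3 characters are filled from the other 7 symbols without repetition: 7 × 6 × 5 = 210.
Total: 7 × 210 = 1470.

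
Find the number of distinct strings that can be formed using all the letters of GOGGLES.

The 7 letters of GOGGLES have repeats: G appearing 3 times.
So there are 7! / (3!) = 840 distinguishable arrangements.

840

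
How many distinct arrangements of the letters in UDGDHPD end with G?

With the last slot taken by G, it remains to arrange the other 6 letters (UDDHPD).
Those 6 letters have D appearing 3 times, giving (6)!/(3!) = 120.

120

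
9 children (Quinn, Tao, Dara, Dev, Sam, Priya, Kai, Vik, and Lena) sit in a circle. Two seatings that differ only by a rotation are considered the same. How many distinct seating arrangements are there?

40320

Fix one person's seat to break rotational symmetry; the remaining 8 people can be arranged in (8)! = 40320 ways.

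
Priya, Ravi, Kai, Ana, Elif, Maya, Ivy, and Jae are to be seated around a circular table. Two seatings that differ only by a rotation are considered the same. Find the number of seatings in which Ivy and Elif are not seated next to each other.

3600

All circular seatings of 8 people number (7)! = 5040.
Seatings with Ivy beside Elif: treat them as a block with 2 internal orders, giving 2 × (6)! = 1440.
Subtracting, 5040 − 1440 = 3600.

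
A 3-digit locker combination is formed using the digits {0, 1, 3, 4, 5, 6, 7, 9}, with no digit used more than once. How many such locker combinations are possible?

336

This is a permutation of 3 out of 8: P(8,3) = 8!/5!.
8 × 7 × 6 = 336.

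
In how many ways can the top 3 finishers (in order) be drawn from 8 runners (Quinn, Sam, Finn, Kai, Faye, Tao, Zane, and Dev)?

336

This is an ordered selection of 3 from 8: P(8,3).
That gives 8 × 7 × 6 = 336.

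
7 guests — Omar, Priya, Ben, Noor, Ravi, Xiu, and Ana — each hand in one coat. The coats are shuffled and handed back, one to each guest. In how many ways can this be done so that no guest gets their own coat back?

1854

Let Aᵢ be the assignments in which guest i gets their own coat. We want the size of the complement of A₁∪…∪A_7.
By inclusion–exclusion this is Σ_{j=0}^{7} (−1)^j C(7,j)·(7−j)!.
Computing: 5040 − 5040 + 2520 − 840 + 210 − 42 + 7 − 1 = 1854.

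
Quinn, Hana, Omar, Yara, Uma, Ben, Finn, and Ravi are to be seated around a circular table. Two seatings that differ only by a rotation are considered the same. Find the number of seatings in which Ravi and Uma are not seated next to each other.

All circular seatings of 8 people number (7)! = 5040.
Those with Ravi next to Uma: fuse the pair into one unit and seat 7 units around a circle — 2·(6)! = 1440.
Subtracting, 5040 − 1440 = 3600.

3600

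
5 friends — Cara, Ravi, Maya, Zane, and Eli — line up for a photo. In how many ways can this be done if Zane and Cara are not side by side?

72

There are 5! = 120 arrangements in all. If Zane and Cara are adjacent, merging them into one block gives 2·(4)! = 48 arrangements.
Complementary counting: 120 − 48 = 72.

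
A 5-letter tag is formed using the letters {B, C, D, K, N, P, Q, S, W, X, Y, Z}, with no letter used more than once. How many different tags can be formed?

95040

With no repetition, fill the 5 letters in order: 12 choices, then 11, down to 8.
That product is 12 × 11 × 10 × 9 × 8 = 95040.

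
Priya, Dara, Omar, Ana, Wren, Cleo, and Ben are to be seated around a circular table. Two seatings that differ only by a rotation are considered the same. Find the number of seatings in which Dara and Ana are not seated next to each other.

480

Without the restriction there are (6)! = 720 seatings.
Seatings with Dara beside Ana: treat them as a block with 2 internal orders, giving 2 × (5)! = 240.
Subtracting, 720 − 240 = 480.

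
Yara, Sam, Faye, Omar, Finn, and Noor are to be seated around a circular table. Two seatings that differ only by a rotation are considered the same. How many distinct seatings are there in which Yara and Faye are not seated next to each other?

All circular seatings of 6 people number (5)! = 120.
Those with Yara next to Faye: fuse the pair into one unit and seat 5 units around a circle — 2·(4)! = 48.
Subtracting, 120 − 48 = 72.

72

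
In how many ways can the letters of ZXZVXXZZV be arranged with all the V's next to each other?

Treat the 2 copies of V as a single block. The multiset to arrange is then {VV, X, X, X, Z, Z, Z, Z}, 8 items in all.
That gives (8)!/(4!·3!) = 280 arrangements.

280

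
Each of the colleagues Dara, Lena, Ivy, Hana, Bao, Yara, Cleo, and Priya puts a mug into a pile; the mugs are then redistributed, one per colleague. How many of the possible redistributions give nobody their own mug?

14833

Count assignments avoiding every fixed point. For any j of the 8 colleagues fixed to their own mug, the other 8−j can be arranged in (8−j)! ways.
By inclusion–exclusion this is Σ_{j=0}^{8} (−1)^j C(8,j)·(8−j)!.
Computing: 40320 − 40320 + 20160 − 6720 + 1680 − 336 + 56 − 8 + 1 = 14833.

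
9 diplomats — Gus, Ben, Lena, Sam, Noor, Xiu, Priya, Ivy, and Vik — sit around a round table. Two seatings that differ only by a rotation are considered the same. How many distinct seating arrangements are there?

40320

Around a circle, 9 distinct people have 9!/9 = (8)! = 40320 rotationally distinct seatings.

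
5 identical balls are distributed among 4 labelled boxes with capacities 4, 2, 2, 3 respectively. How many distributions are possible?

Without the upper bounds there are C(8,3) = 56 ways to split 5 among 4 boxes.
Subtract solutions that violate a single cap (substitute x_i' = x_i − (cap_i+1)): x_1 ≥ 5 gives C(3,3) = 1; x_2 ≥ 3 gives C(5,3) = 10; x_3 ≥ 3 gives C(5,3) = 10; x_4 ≥ 4 gives C(4,3) = 4. Together 25.
No two caps can be exceeded simultaneously, so the pair terms are all 0.
By inclusion–exclusion the count is 56 − 25 + 0 = 31.

31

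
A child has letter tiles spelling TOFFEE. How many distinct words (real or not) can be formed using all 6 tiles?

180

TOFFEE has 6 letters with E appearing twice and F appearing twice.
The number of distinct arrangements is 6!/(2!·2!) = 720/4 = 180.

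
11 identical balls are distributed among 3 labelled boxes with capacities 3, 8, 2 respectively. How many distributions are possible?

By stars and bars, unrestricted non-negative solutions to x_1+…+x_3 = 11 number C(11+2,2) = 78.
Subtract solutions that violate a single cap (substitute x_i' = x_i − (cap_i+1)): x_1 ≥ 4 gives C(9,2) = 36; x_2 ≥ 9 gives C(4,2) = 6; x_3 ≥ 3 gives C(10,2) = 45. Together 87.
Add back pairs where two caps are both exceeded: 0 + 15 + 0 = 15.
By inclusion–exclusion the count is 78 − 87 + 15 = 6.

6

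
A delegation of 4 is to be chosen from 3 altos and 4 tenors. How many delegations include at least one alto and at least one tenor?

Total 4-person selections from all 7: C(7,4) = 35.
Subtract selections that omit an entire group: no altos → C(4,4) = 1; no tenors → C(3,4) = 0.
Both groups omitted at once is impossible, so 35 − 1 = 34.

34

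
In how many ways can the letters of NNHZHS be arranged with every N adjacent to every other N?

Treat the 2 copies of N as a single block. The multiset to arrange is then {NN, H, H, S, Z}, 5 items in all.
That gives (5)!/(2!) = 60 arrangements.

60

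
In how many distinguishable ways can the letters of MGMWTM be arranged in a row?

The 6 letters of MGMWTM have repeats: M appearing 3 times.
So there are 6! / (3!) = 120 distinguishable arrangements.

120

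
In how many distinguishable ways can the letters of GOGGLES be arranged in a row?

GOGGLES has 7 letters with G appearing 3 times.
Dividing 7! = 5040 by 3! = 6 for the repeated letters gives 840.

840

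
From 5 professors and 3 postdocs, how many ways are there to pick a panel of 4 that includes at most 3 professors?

65

Split by how many professors are chosen (0 through 3).
Sum: C(5,0)·C(3,4) + C(5,1)·C(3,3) + C(5,2)·C(3,2) + C(5,3)·C(3,1) = 0 + 5 + 30 + 30 = 65.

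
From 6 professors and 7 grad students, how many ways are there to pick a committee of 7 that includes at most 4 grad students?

Split by how many grad students are chosen (0 through 4).
Sum: C(7,0)·C(6,7) + C(7,1)·C(6,6) + C(7,2)·C(6,5) + C(7,3)·C(6,4) + C(7,4)·C(6,3) = 0 + 7 + 126 + 525 + 700 = 1358.

1358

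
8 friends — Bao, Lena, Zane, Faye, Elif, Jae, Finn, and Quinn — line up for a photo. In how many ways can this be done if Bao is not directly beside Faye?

Of the 8! = 40320 arrangements, those with Bao and Faye adjacent number 2 × 7! = 10080 (treat the pair as a block with 2 internal orders).
So 40320 − 10080 = 30240 arrangements keep them apart.

30240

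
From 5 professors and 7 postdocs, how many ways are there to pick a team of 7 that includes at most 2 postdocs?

21

Split by how many postdocs are chosen (0 through 2).
Sum: C(7,0)·C(5,7) + C(7,1)·C(5,6) + C(7,2)·C(5,5) = 0 + 0 + 21 = 21.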